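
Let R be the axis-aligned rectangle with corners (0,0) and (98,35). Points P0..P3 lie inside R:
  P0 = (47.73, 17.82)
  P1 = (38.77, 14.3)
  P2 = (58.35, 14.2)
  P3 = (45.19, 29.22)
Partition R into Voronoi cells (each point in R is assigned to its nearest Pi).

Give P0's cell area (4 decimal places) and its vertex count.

1. box [0,98]×[0,35]: [(0, 0) (98, 0) (98, 35) (0, 35)]
2. ⊥bis P0·P1 via (43.25,16.06): [(49.5593, 0) (98, 0) (98, 35) (35.8093, 35)]  |A|=1936.05
3. ⊥bis P0·P2 via (53.04,16.01): [(48.501, 2.6939) (59.5131, 35) (35.8093, 35)]  |A|=382.8885
4. ⊥bis P0·P3 via (46.46,23.52): [(40.8135, 22.2619) (48.501, 2.6939) (56.3511, 25.7238)]  |A|=165.3267
5. canonical 3-gon: [(40.8135, 22.2619) (48.501, 2.6939) (56.3511, 25.7238)]
6. shoelace: 165.3267

Area of P0's cell: 165.3267 (3 vertices)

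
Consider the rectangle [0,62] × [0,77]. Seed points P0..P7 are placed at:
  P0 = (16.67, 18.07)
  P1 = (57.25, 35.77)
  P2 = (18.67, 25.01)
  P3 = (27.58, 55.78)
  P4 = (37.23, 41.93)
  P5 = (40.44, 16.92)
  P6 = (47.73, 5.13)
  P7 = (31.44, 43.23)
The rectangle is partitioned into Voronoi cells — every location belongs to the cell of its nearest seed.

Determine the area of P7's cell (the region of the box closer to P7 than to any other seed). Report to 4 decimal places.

1. box [0,62]×[0,77]: [(0, 0) (62, 0) (62, 77) (0, 77)]
2. ⊥bis P7·P0 via (24.055,30.65): [(0, 44.7713) (62, 8.3747) (62, 77) (0, 77)]  |A|=3126.4748
3. ⊥bis P7·P1 via (44.345,39.5): [(0, 44.7713) (39.2148, 21.7506) (55.1838, 77) (0, 77)]  |A|=2156.3582
4. ⊥bis P7·P2 via (25.055,34.12): [(0, 51.6805) (39.8025, 23.7838) (55.1838, 77) (0, 77)]  |A|=1972.2254
5. ⊥bis P7·P3 via (29.51,49.505): [(11.1576, 43.8604) (39.8025, 23.7838) (48.9664, 55.4892)]  |A|=546.0885
6. ⊥bis P7·P4 via (34.335,42.58): [(36.3631, 51.6128) (11.1576, 43.8604) (31.432, 29.6505)]  |A|=257.6711
7. ⊥bis P7·P5 via (35.94,30.075): [(36.3631, 51.6128) (11.1576, 43.8604) (31.432, 29.6505)]  |A|=257.6711
8. ⊥bis P7·P6 via (39.585,24.18): [(36.3631, 51.6128) (11.1576, 43.8604) (31.432, 29.6505)]  |A|=257.6711
9. canonical 3-gon: [(36.3631, 51.6128) (11.1576, 43.8604) (31.432, 29.6505)]
10. shoelace: 257.6711

Area of P7's cell: 257.6711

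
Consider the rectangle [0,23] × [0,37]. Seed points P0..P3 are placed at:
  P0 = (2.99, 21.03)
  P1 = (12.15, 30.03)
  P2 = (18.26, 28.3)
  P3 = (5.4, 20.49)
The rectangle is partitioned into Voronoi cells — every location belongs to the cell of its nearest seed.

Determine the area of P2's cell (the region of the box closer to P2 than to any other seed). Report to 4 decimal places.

1. box [0,23]×[0,37]: [(0, 0) (23, 0) (23, 37) (0, 37)]
2. ⊥bis P2·P0 via (10.625,24.665): [(22.3679, 0) (23, 0) (23, 37) (4.7523, 37)]  |A|=349.2749
3. ⊥bis P2·P1 via (15.205,29.165): [(12.698, 20.3108) (22.3679, 0) (23, 0) (23, 37) (17.4234, 37)]  |A|=243.54
4. ⊥bis P2·P3 via (11.83,24.395): [(13.2107, 22.1215) (23, 6.0024) (23, 37) (17.4234, 37)]  |A|=193.2079
5. canonical 4-gon: [(13.2107, 22.1215) (23, 6.0024) (23, 37) (17.4234, 37)]
6. shoelace: 193.2079

Area of P2's cell: 193.2079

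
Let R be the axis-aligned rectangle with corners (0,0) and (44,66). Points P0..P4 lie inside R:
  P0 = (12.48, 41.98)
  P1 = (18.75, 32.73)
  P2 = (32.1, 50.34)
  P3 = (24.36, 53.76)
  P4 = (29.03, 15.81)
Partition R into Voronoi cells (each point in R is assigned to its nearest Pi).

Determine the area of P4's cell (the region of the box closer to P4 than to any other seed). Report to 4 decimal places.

Area of P4's cell: 1002.1137

1. box [0,44]×[0,66]: [(0, 0) (44, 0) (44, 66) (0, 66)]
2. ⊥bis P4·P0 via (20.755,28.895): [(0, 15.7695) (0, 0) (44, 0) (44, 43.5952)]  |A|=1306.0231
3. ⊥bis P4·P1 via (23.89,24.27): [(0, 9.7553) (0, 0) (44, 0) (44, 36.4881)]  |A|=1017.3549
4. ⊥bis P4·P2 via (30.565,33.075): [(37.3844, 32.4687) (0, 9.7553) (0, 0) (44, 0) (44, 31.8805)]  |A|=1002.1137
5. ⊥bis P4·P3 via (26.695,34.785): [(37.3844, 32.4687) (0, 9.7553) (0, 0) (44, 0) (44, 31.8805)]  |A|=1002.1137
6. canonical 5-gon: [(37.3844, 32.4687) (0, 9.7553) (0, 0) (44, 0) (44, 31.8805)]
7. shoelace: 1002.1137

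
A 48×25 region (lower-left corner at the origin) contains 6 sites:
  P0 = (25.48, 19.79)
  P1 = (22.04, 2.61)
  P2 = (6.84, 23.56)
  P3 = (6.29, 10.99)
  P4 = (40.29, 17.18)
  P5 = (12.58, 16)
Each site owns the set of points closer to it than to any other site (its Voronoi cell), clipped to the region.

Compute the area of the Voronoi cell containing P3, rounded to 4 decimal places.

Area of P3's cell: 195.8186

1. box [0,48]×[0,25]: [(0, 0) (48, 0) (48, 25) (0, 25)]
2. ⊥bis P3·P0 via (15.885,15.39): [(0, 0) (22.9424, 0) (11.4781, 25) (0, 25)]  |A|=430.2568
3. ⊥bis P3·P1 via (14.165,6.8): [(0, 0) (10.547, 0) (17.2045, 12.5126) (11.4781, 25) (0, 25)]  |A|=352.707
4. ⊥bis P3·P2 via (6.565,17.275): [(0, 17.5623) (0, 0) (10.547, 0) (17.2045, 12.5126) (15.1937, 16.8975)]  |A|=249.7024
5. ⊥bis P3·P4 via (23.29,14.085): [(0, 17.5623) (0, 0) (10.547, 0) (17.2045, 12.5126) (15.1937, 16.8975)]  |A|=249.7024
6. ⊥bis P3·P5 via (9.435,13.495): [(6.4191, 17.2814) (0, 17.5623) (0, 0) (10.547, 0) (14.4063, 7.2536)]  |A|=195.8186
7. canonical 5-gon: [(6.4191, 17.2814) (0, 17.5623) (0, 0) (10.547, 0) (14.4063, 7.2536)]
8. shoelace: 195.8186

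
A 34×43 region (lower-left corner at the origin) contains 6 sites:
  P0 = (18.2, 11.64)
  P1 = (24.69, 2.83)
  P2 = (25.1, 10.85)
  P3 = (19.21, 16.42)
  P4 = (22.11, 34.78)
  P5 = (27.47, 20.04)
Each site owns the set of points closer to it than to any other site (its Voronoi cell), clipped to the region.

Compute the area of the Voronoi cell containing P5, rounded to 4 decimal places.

1. box [0,34]×[0,43]: [(0, 0) (34, 0) (34, 43) (0, 43)]
2. ⊥bis P5·P0 via (22.835,15.84): [(0, 41.0401) (34, 3.5186) (34, 43) (0, 43)]  |A|=704.5025
3. ⊥bis P5·P1 via (26.08,11.435): [(0, 41.0401) (26.9546, 11.2937) (34, 10.1557) (34, 43) (0, 43)]  |A|=681.1222
4. ⊥bis P5·P2 via (26.285,15.445): [(0, 41.0401) (22.25, 16.4856) (34, 13.4554) (34, 43) (0, 43)]  |A|=646.124
5. ⊥bis P5·P3 via (23.34,18.23): [(24.3408, 15.9464) (34, 13.4554) (34, 43) (12.4844, 43)]  |A|=433.7261
6. ⊥bis P5·P4 via (24.79,27.41): [(20.0691, 25.6933) (24.3408, 15.9464) (34, 13.4554) (34, 30.7591)]  |A|=162.2811
7. canonical 4-gon: [(20.0691, 25.6933) (24.3408, 15.9464) (34, 13.4554) (34, 30.7591)]
8. shoelace: 162.2811

Area of P5's cell: 162.2811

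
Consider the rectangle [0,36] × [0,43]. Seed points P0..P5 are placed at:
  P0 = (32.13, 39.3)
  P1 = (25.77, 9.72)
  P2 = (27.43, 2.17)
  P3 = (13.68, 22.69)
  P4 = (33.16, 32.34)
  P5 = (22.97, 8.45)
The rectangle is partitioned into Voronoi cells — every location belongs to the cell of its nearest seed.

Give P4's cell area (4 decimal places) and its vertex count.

Area of P4's cell: 186.7042 (4 vertices)

1. box [0,36]×[0,43]: [(0, 0) (36, 0) (36, 43) (0, 43)]
2. ⊥bis P4·P0 via (32.645,35.82): [(0, 30.9889) (0, 0) (36, 0) (36, 36.3165)]  |A|=1211.4975
3. ⊥bis P4·P1 via (29.465,21.03): [(0, 30.9889) (0, 30.6563) (36, 18.895) (36, 36.3165)]  |A|=319.5745
4. ⊥bis P4·P2 via (30.295,17.255): [(0, 30.9889) (0, 30.6563) (36, 18.895) (36, 36.3165)]  |A|=319.5745
5. ⊥bis P4·P3 via (23.42,27.515): [(20.217, 33.9808) (26.0856, 22.1341) (36, 18.895) (36, 36.3165)]  |A|=186.7042
6. ⊥bis P4·P5 via (28.065,20.395): [(20.217, 33.9808) (26.0856, 22.1341) (36, 18.895) (36, 36.3165)]  |A|=186.7042
7. canonical 4-gon: [(20.217, 33.9808) (26.0856, 22.1341) (36, 18.895) (36, 36.3165)]
8. shoelace: 186.7042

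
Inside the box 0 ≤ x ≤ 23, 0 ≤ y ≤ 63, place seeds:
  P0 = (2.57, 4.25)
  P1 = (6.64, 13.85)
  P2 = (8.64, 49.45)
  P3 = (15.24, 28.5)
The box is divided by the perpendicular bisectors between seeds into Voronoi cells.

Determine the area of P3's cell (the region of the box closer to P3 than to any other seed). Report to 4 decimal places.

Area of P3's cell: 413.7728

1. box [0,23]×[0,63]: [(0, 0) (23, 0) (23, 63) (0, 63)]
2. ⊥bis P3·P0 via (8.905,16.375): [(0, 21.0276) (23, 9.0107) (23, 63) (0, 63)]  |A|=1103.5589
3. ⊥bis P3·P1 via (10.94,21.175): [(0, 27.5971) (23, 14.0954) (23, 63) (0, 63)]  |A|=969.536
4. ⊥bis P3·P2 via (11.94,38.975): [(0, 35.2135) (0, 27.5971) (23, 14.0954) (23, 42.4593)]  |A|=413.7728
5. canonical 4-gon: [(0, 35.2135) (0, 27.5971) (23, 14.0954) (23, 42.4593)]
6. shoelace: 413.7728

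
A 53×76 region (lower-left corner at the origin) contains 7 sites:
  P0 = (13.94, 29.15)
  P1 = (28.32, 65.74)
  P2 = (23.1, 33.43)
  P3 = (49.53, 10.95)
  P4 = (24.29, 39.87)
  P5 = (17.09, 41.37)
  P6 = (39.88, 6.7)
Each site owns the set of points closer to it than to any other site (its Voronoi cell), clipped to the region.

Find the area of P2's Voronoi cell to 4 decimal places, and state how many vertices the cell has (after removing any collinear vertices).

Area of P2's cell: 317.0764 (5 vertices)

1. box [0,53]×[0,76]: [(0, 0) (53, 0) (53, 76) (0, 76)]
2. ⊥bis P2·P0 via (18.52,31.29): [(0, 70.9263) (33.1402, 0) (53, 0) (53, 76) (0, 76)]  |A|=2852.7441
3. ⊥bis P2·P1 via (25.71,49.585): [(8.6866, 52.3353) (33.1402, 0) (53, 0) (53, 45.176)]  |A|=1520.6354
4. ⊥bis P2·P3 via (36.315,22.19): [(8.6866, 52.3353) (27.5739, 11.913) (53, 41.8068) (53, 45.176)]  |A|=870.8493
5. ⊥bis P2·P4 via (23.695,36.65): [(15.2898, 38.2031) (27.5739, 11.913) (45.2294, 32.6708)]  |A|=359.5785
6. ⊥bis P2·P5 via (20.095,37.4): [(20.005, 37.3319) (16.8225, 34.923) (27.5739, 11.913) (45.2294, 32.6708)]  |A|=352.513
7. ⊥bis P2·P6 via (31.49,20.065): [(20.005, 37.3319) (16.8225, 34.923) (25.5169, 16.3153) (37.9647, 24.1295) (45.2294, 32.6708)]  |A|=317.0764
8. canonical 5-gon: [(20.005, 37.3319) (16.8225, 34.923) (25.5169, 16.3153) (37.9647, 24.1295) (45.2294, 32.6708)]
9. shoelace: 317.0764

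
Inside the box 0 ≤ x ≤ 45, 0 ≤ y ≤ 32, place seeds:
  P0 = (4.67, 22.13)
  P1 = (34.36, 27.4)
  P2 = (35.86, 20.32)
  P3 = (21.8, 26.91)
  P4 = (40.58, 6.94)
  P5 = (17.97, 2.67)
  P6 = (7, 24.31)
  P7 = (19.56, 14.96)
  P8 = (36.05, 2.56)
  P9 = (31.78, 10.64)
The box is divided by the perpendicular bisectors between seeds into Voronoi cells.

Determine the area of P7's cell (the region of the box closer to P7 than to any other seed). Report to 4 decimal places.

1. box [0,45]×[0,32]: [(0, 0) (45, 0) (45, 32) (0, 32)]
2. ⊥bis P7·P0 via (12.115,18.545): [(3.185, 0) (45, 0) (45, 32) (18.594, 32)]  |A|=1091.5359
3. ⊥bis P7·P1 via (26.96,21.18): [(18.3286, 31.4489) (3.185, 0) (44.7626, 0)]  |A|=653.7847
4. ⊥bis P7·P2 via (27.71,17.64): [(26.2798, 21.9892) (18.3286, 31.4489) (3.185, 0) (33.5106, 0)]  |A|=530.0733
5. ⊥bis P7·P3 via (20.68,20.935): [(27.0171, 19.7471) (13.8797, 22.2097) (3.185, 0) (33.5106, 0)]  |A|=458.4796
6. ⊥bis P7·P4 via (30.07,10.95): [(29.984, 10.7246) (27.0171, 19.7471) (13.8797, 22.2097) (3.185, 0) (25.8921, 0)]  |A|=417.6267
7. ⊥bis P7·P5 via (18.765,8.815): [(28.7619, 7.5217) (29.984, 10.7246) (27.0171, 19.7471) (13.8797, 22.2097) (8.0944, 10.1955)]  |A|=220.308
8. ⊥bis P7·P6 via (13.28,19.635): [(28.7619, 7.5217) (29.984, 10.7246) (27.0171, 19.7471) (15.0354, 21.9931) (11.4674, 17.2001) (8.0944, 10.1955)]  |A|=217.1518
9. ⊥bis P7·P8 via (27.805,8.76): [(27.0412, 7.7443) (29.7705, 11.3738) (27.0171, 19.7471) (15.0354, 21.9931) (11.4674, 17.2001) (8.0944, 10.1955)]  |A|=212.9866
10. ⊥bis P7·P9 via (25.67,12.8): [(24.0208, 8.135) (27.5515, 18.1221) (27.0171, 19.7471) (15.0354, 21.9931) (11.4674, 17.2001) (8.0944, 10.1955)]  |A|=183.9783
11. canonical 6-gon: [(24.0208, 8.135) (27.5515, 18.1221) (27.0171, 19.7471) (15.0354, 21.9931) (11.4674, 17.2001) (8.0944, 10.1955)]
12. shoelace: 183.9783

Area of P7's cell: 183.9783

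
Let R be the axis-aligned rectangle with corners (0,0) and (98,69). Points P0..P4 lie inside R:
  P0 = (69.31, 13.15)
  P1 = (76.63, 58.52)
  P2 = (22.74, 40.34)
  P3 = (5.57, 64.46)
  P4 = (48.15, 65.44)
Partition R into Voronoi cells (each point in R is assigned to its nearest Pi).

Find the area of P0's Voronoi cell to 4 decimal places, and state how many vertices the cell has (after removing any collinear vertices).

1. box [0,98]×[0,69]: [(0, 0) (98, 0) (98, 69) (0, 69)]
2. ⊥bis P0·P1 via (72.97,35.835): [(0, 47.608) (0, 0) (98, 0) (98, 31.7967)]  |A|=3890.8276
3. ⊥bis P0·P2 via (46.025,26.745): [(53.195, 39.0255) (30.4099, 0) (98, 0) (98, 31.7967)]  |A|=2031.194
4. ⊥bis P0·P3 via (37.44,38.805): [(53.195, 39.0255) (30.4099, 0) (98, 0) (98, 31.7967)]  |A|=2031.194
5. ⊥bis P0·P4 via (58.73,39.295): [(56.6761, 38.4639) (51.6887, 36.4456) (30.4099, 0) (98, 0) (98, 31.7967)]  |A|=2026.2806
6. canonical 5-gon: [(56.6761, 38.4639) (51.6887, 36.4456) (30.4099, 0) (98, 0) (98, 31.7967)]
7. shoelace: 2026.2806

Area of P0's cell: 2026.2806 (5 vertices)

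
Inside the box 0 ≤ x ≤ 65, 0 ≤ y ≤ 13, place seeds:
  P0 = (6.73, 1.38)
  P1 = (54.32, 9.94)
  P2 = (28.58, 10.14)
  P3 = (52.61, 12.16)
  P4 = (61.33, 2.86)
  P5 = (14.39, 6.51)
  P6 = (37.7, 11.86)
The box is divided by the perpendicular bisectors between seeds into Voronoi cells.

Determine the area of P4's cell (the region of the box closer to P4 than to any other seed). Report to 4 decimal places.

Area of P4's cell: 91.9620

1. box [0,65]×[0,13]: [(0, 0) (65, 0) (65, 13) (0, 13)]
2. ⊥bis P4·P0 via (34.03,2.12): [(34.0875, 0) (65, 0) (65, 13) (33.7351, 13)]  |A|=404.1534
3. ⊥bis P4·P1 via (57.825,6.4): [(51.3611, 0) (65, 0) (65, 13) (64.4909, 13)]  |A|=91.962
4. ⊥bis P4·P2 via (44.955,6.5): [(51.3611, 0) (65, 0) (65, 13) (64.4909, 13)]  |A|=91.962
5. ⊥bis P4·P3 via (56.97,7.51): [(51.3611, 0) (65, 0) (65, 13) (64.4909, 13)]  |A|=91.962
6. ⊥bis P4·P5 via (37.86,4.685): [(51.3611, 0) (65, 0) (65, 13) (64.4909, 13)]  |A|=91.962
7. ⊥bis P4·P6 via (49.515,7.36): [(51.3611, 0) (65, 0) (65, 13) (64.4909, 13)]  |A|=91.962
8. canonical 4-gon: [(51.3611, 0) (65, 0) (65, 13) (64.4909, 13)]
9. shoelace: 91.962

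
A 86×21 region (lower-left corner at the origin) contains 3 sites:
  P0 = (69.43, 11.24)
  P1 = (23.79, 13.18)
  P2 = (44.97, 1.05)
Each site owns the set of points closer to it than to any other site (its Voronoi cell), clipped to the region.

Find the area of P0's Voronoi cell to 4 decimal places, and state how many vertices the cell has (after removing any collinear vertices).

1. box [0,86]×[0,21]: [(0, 0) (86, 0) (86, 21) (0, 21)]
2. ⊥bis P0·P1 via (46.61,12.21): [(46.091, 0) (86, 0) (86, 21) (46.9836, 21)]  |A|=828.7164
3. ⊥bis P0·P2 via (57.2,6.145): [(59.76, 0) (86, 0) (86, 21) (51.0114, 21)]  |A|=642.9
4. canonical 4-gon: [(59.76, 0) (86, 0) (86, 21) (51.0114, 21)]
5. shoelace: 642.9

Area of P0's cell: 642.9000 (4 vertices)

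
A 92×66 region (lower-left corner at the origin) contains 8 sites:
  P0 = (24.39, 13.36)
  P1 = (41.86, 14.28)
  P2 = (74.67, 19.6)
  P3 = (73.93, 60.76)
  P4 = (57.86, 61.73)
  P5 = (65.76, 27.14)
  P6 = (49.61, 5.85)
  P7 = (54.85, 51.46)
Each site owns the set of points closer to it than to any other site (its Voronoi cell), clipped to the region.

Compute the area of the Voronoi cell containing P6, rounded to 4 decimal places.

Area of P6's cell: 345.1381

1. box [0,92]×[0,66]: [(0, 0) (92, 0) (92, 66) (0, 66)]
2. ⊥bis P6·P0 via (37,9.605): [(34.1398, 0) (92, 0) (92, 66) (53.7933, 66)]  |A|=3170.2075
3. ⊥bis P6·P1 via (45.735,10.065): [(34.7869, 0) (92, 0) (92, 52.5981)]  |A|=1504.6498
4. ⊥bis P6·P2 via (62.14,12.725): [(57.6096, 20.9818) (34.7869, 0) (69.122, 0)]  |A|=360.206
5. ⊥bis P6·P3 via (61.77,33.305): [(57.6096, 20.9818) (34.7869, 0) (69.122, 0)]  |A|=360.206
6. ⊥bis P6·P4 via (53.735,33.79): [(57.6096, 20.9818) (34.7869, 0) (69.122, 0)]  |A|=360.206
7. ⊥bis P6·P5 via (57.685,16.495): [(61.7729, 13.394) (54.9697, 18.5548) (34.7869, 0) (69.122, 0)]  |A|=345.1381
8. ⊥bis P6·P7 via (52.23,28.655): [(61.7729, 13.394) (54.9697, 18.5548) (34.7869, 0) (69.122, 0)]  |A|=345.1381
9. canonical 4-gon: [(61.7729, 13.394) (54.9697, 18.5548) (34.7869, 0) (69.122, 0)]
10. shoelace: 345.1381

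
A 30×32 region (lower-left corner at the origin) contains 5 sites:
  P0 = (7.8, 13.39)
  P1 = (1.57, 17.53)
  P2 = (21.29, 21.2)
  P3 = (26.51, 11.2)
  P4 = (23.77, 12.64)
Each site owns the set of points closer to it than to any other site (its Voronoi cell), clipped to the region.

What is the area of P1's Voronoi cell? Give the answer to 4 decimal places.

1. box [0,30]×[0,32]: [(0, 0) (30, 0) (30, 32) (0, 32)]
2. ⊥bis P1·P0 via (4.685,15.46): [(0, 8.4099) (15.6763, 32) (0, 32)]  |A|=184.9026
3. ⊥bis P1·P2 via (11.43,19.365): [(0, 8.4099) (10.522, 24.2438) (9.0786, 32) (0, 32)]  |A|=159.3159
4. ⊥bis P1·P3 via (14.04,14.365): [(0, 8.4099) (10.522, 24.2438) (9.0786, 32) (0, 32)]  |A|=159.3159
5. ⊥bis P1·P4 via (12.67,15.085): [(0, 8.4099) (10.522, 24.2438) (9.0786, 32) (0, 32)]  |A|=159.3159
6. canonical 4-gon: [(0, 8.4099) (10.522, 24.2438) (9.0786, 32) (0, 32)]
7. shoelace: 159.3159

Area of P1's cell: 159.3159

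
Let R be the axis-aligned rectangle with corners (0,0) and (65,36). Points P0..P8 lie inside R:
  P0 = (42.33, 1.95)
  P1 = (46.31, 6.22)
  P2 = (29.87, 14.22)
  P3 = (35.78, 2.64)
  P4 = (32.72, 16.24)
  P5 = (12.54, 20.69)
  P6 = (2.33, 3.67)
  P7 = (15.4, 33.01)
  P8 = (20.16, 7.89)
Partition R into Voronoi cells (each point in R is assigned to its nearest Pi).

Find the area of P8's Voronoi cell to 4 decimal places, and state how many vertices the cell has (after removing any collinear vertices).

1. box [0,65]×[0,36]: [(0, 0) (65, 0) (65, 36) (0, 36)]
2. ⊥bis P8·P0 via (31.245,4.92): [(0, 0) (29.9268, 0) (39.5723, 36) (0, 36)]  |A|=1250.9827
3. ⊥bis P8·P1 via (33.235,7.055): [(0, 0) (29.9268, 0) (33.6788, 14.0035) (35.0835, 36) (0, 36)]  |A|=1201.6143
4. ⊥bis P8·P2 via (25.015,11.055): [(0, 0) (29.9268, 0) (30.5953, 2.495) (8.7532, 36) (0, 36)]  |A|=734.6876
5. ⊥bis P8·P3 via (27.97,5.265): [(0, 0) (26.2004, 0) (28.2488, 6.0945) (8.7532, 36) (0, 36)]  |A|=719.202
6. ⊥bis P8·P4 via (26.44,12.065): [(0, 0) (26.2004, 0) (28.2488, 6.0945) (8.7532, 36) (0, 36)]  |A|=719.202
7. ⊥bis P8·P5 via (16.35,14.29): [(0, 4.5566) (0, 0) (26.2004, 0) (28.2488, 6.0945) (21.0731, 17.1017)]  |A|=305.1869
8. ⊥bis P8·P6 via (11.245,5.78): [(10.1101, 10.5753) (12.613, 0) (26.2004, 0) (28.2488, 6.0945) (21.0731, 17.1017)]  |A|=215.4599
9. ⊥bis P8·P7 via (17.78,20.45): [(10.1101, 10.5753) (12.613, 0) (26.2004, 0) (28.2488, 6.0945) (21.0731, 17.1017)]  |A|=215.4599
10. canonical 5-gon: [(10.1101, 10.5753) (12.613, 0) (26.2004, 0) (28.2488, 6.0945) (21.0731, 17.1017)]
11. shoelace: 215.4599

Area of P8's cell: 215.4599 (5 vertices)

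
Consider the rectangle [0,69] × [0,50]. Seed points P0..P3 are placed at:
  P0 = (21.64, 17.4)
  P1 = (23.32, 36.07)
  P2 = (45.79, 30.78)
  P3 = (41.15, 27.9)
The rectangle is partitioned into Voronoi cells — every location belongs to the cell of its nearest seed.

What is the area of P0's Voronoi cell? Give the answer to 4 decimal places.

Area of P0's cell: 993.5093

1. box [0,69]×[0,50]: [(0, 0) (69, 0) (69, 50) (0, 50)]
2. ⊥bis P0·P1 via (22.48,26.735): [(0, 28.7578) (0, 0) (69, 0) (69, 22.5489)]  |A|=1770.0841
3. ⊥bis P0·P2 via (33.715,24.09): [(32.7622, 25.8098) (0, 28.7578) (0, 0) (47.0618, 0)]  |A|=1078.4113
4. ⊥bis P0·P3 via (31.395,22.65): [(29.5383, 26.0999) (0, 28.7578) (0, 0) (43.5849, 0)]  |A|=993.5093
5. canonical 4-gon: [(29.5383, 26.0999) (0, 28.7578) (0, 0) (43.5849, 0)]
6. shoelace: 993.5093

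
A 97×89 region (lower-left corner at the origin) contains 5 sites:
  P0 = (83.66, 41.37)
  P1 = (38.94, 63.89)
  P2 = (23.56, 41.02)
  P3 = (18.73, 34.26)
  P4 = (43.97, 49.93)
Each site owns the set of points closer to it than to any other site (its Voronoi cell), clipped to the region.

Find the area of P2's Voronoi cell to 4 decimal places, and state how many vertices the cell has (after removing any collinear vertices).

1. box [0,97]×[0,89]: [(0, 0) (97, 0) (97, 89) (0, 89)]
2. ⊥bis P2·P0 via (53.61,41.195): [(0, 0) (53.8499, 0) (53.3316, 89) (0, 89)]  |A|=4769.577
3. ⊥bis P2·P1 via (31.25,52.455): [(0, 73.4705) (0, 0) (53.8499, 0) (53.6321, 37.4031)]  |A|=2977.2659
4. ⊥bis P2·P3 via (21.145,37.64): [(0, 73.4705) (0, 52.748) (53.7664, 14.3321) (53.6321, 37.4031)]  |A|=1173.3382
5. ⊥bis P2·P4 via (33.765,45.475): [(30.4967, 52.9616) (0, 73.4705) (0, 52.748) (44.4566, 20.9839)]  |A|=805.0811
6. canonical 4-gon: [(30.4967, 52.9616) (0, 73.4705) (0, 52.748) (44.4566, 20.9839)]
7. shoelace: 805.0811

Area of P2's cell: 805.0811 (4 vertices)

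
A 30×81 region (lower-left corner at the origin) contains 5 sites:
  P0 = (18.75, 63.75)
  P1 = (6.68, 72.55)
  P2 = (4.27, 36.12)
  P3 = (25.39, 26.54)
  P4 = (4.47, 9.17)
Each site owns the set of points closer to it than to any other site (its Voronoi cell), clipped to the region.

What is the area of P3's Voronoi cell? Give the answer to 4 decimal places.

1. box [0,30]×[0,81]: [(0, 0) (30, 0) (30, 81) (0, 81)]
2. ⊥bis P3·P0 via (22.07,45.145): [(0, 41.2067) (0, 0) (30, 0) (30, 46.5601)]  |A|=1316.5015
3. ⊥bis P3·P1 via (16.035,49.545): [(0, 41.2067) (0, 0) (30, 0) (30, 46.5601)]  |A|=1316.5015
4. ⊥bis P3·P2 via (14.83,31.33): [(21.0107, 44.956) (0.6188, 0) (30, 0) (30, 46.5601)]  |A|=869.7019
5. ⊥bis P3·P4 via (14.93,17.855): [(21.0107, 44.956) (10.9125, 22.6936) (29.7551, 0) (30, 0) (30, 46.5601)]  |A|=539.0982
6. canonical 5-gon: [(21.0107, 44.956) (10.9125, 22.6936) (29.7551, 0) (30, 0) (30, 46.5601)]
7. shoelace: 539.0982

Area of P3's cell: 539.0982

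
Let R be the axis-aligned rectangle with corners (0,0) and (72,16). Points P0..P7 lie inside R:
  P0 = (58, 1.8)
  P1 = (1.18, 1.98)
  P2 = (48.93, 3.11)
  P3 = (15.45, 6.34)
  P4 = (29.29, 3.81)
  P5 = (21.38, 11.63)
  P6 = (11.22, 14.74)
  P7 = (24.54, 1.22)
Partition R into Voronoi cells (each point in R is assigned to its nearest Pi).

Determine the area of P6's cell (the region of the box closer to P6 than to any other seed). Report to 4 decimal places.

Area of P6's cell: 98.1946

1. box [0,72]×[0,16]: [(0, 0) (72, 0) (72, 16) (0, 16)]
2. ⊥bis P6·P0 via (34.61,8.27): [(0, 0) (32.3224, 0) (36.7482, 16) (0, 16)]  |A|=552.565
3. ⊥bis P6·P1 via (6.2,8.36): [(0, 13.2384) (16.8249, 0) (32.3224, 0) (36.7482, 16) (0, 16)]  |A|=441.1982
4. ⊥bis P6·P2 via (30.075,8.925): [(0, 13.2384) (16.8249, 0) (27.3225, 0) (32.257, 16) (0, 16)]  |A|=365.2687
5. ⊥bis P6·P3 via (13.335,10.54): [(0, 13.2384) (7.295, 7.4984) (24.1776, 16) (0, 16)]  |A|=112.8467
6. ⊥bis P6·P4 via (20.255,9.275): [(0, 13.2384) (7.295, 7.4984) (24.1776, 16) (0, 16)]  |A|=112.8467
7. ⊥bis P6·P5 via (16.3,13.185): [(0, 13.2384) (7.295, 7.4984) (15.8831, 11.8232) (17.1617, 16) (0, 16)]  |A|=98.1946
8. ⊥bis P6·P7 via (17.88,7.98): [(0, 13.2384) (7.295, 7.4984) (15.8831, 11.8232) (17.1617, 16) (0, 16)]  |A|=98.1946
9. canonical 5-gon: [(0, 13.2384) (7.295, 7.4984) (15.8831, 11.8232) (17.1617, 16) (0, 16)]
10. shoelace: 98.1946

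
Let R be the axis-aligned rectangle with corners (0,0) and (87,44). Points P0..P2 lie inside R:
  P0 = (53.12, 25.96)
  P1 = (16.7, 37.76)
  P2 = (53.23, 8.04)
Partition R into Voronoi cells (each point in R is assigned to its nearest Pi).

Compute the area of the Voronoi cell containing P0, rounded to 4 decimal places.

1. box [0,87]×[0,44]: [(0, 0) (87, 0) (87, 44) (0, 44)]
2. ⊥bis P0·P1 via (34.91,31.86): [(24.5874, 0) (87, 0) (87, 44) (38.8433, 44)]  |A|=2432.5232
3. ⊥bis P0·P2 via (53.175,17): [(30.0494, 16.858) (87, 17.2076) (87, 44) (38.8433, 44)]  |A|=1416.4538
4. canonical 4-gon: [(30.0494, 16.858) (87, 17.2076) (87, 44) (38.8433, 44)]
5. shoelace: 1416.4538

Area of P0's cell: 1416.4538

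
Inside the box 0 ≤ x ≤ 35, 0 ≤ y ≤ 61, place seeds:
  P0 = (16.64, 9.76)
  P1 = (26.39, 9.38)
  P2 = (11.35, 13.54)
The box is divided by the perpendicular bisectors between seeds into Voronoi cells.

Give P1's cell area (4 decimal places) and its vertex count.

1. box [0,35]×[0,61]: [(0, 0) (35, 0) (35, 61) (0, 61)]
2. ⊥bis P1·P0 via (21.515,9.57): [(21.142, 0) (35, 0) (35, 61) (23.5195, 61)]  |A|=772.8253
3. ⊥bis P1·P2 via (18.87,11.46): [(22.0346, 22.9011) (21.142, 0) (35, 0) (35, 61) (32.5726, 61)]  |A|=600.3689
4. canonical 5-gon: [(22.0346, 22.9011) (21.142, 0) (35, 0) (35, 61) (32.5726, 61)]
5. shoelace: 600.3689

Area of P1's cell: 600.3689 (5 vertices)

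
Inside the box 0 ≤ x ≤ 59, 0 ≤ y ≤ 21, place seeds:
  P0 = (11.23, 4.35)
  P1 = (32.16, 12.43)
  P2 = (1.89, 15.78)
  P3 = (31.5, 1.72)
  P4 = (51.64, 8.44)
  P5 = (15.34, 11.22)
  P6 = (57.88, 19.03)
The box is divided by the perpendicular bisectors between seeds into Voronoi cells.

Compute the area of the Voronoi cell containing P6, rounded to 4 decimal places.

1. box [0,59]×[0,21]: [(0, 0) (59, 0) (59, 21) (0, 21)]
2. ⊥bis P6·P0 via (34.555,11.69): [(38.2337, 0) (59, 0) (59, 21) (31.6253, 21)]  |A|=505.4811
3. ⊥bis P6·P1 via (45.02,15.73): [(49.0565, 0) (59, 0) (59, 21) (43.6677, 21)]  |A|=265.3966
4. ⊥bis P6·P2 via (29.885,17.405): [(49.0565, 0) (59, 0) (59, 21) (43.6677, 21)]  |A|=265.3966
5. ⊥bis P6·P3 via (44.69,10.375): [(47.4886, 6.11) (51.4979, 0) (59, 0) (59, 21) (43.6677, 21)]  |A|=257.9381
6. ⊥bis P6·P4 via (54.76,13.735): [(43.8881, 20.1411) (59, 11.2366) (59, 21) (43.6677, 21)]  |A|=80.3559
7. ⊥bis P6·P5 via (36.61,15.125): [(43.8881, 20.1411) (59, 11.2366) (59, 21) (43.6677, 21)]  |A|=80.3559
8. canonical 4-gon: [(43.8881, 20.1411) (59, 11.2366) (59, 21) (43.6677, 21)]
9. shoelace: 80.3559

Area of P6's cell: 80.3559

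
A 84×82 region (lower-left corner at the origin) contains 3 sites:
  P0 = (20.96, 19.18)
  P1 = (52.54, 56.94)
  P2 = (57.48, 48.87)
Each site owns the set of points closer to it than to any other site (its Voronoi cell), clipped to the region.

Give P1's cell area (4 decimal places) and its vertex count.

Area of P1's cell: 2264.9541 (5 vertices)

1. box [0,84]×[0,82]: [(0, 0) (84, 0) (84, 82) (0, 82)]
2. ⊥bis P1·P0 via (36.75,38.06): [(0, 68.7953) (82.2581, 0) (84, 0) (84, 82) (0, 82)]  |A|=4058.5148
3. ⊥bis P1·P2 via (55.01,52.905): [(0, 68.7953) (34.2182, 40.1774) (84, 70.651) (84, 82) (0, 82)]  |A|=2264.9541
4. canonical 5-gon: [(0, 68.7953) (34.2182, 40.1774) (84, 70.651) (84, 82) (0, 82)]
5. shoelace: 2264.9541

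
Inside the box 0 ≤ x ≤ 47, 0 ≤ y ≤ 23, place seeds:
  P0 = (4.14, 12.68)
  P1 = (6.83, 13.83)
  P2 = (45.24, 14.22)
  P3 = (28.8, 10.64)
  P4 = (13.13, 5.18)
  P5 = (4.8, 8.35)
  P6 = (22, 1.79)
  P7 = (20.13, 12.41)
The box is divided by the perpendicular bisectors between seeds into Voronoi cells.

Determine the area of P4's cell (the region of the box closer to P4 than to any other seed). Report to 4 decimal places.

Area of P4's cell: 95.3354

1. box [0,47]×[0,23]: [(0, 0) (47, 0) (47, 23) (0, 23)]
2. ⊥bis P4·P0 via (8.635,8.93): [(1.1851, 0) (47, 0) (47, 23) (20.373, 23)]  |A|=833.0819
3. ⊥bis P4·P1 via (9.98,9.505): [(7.7748, 7.8989) (1.1851, 0) (47, 0) (47, 23) (28.5088, 23)]  |A|=771.652
4. ⊥bis P4·P2 via (29.185,9.7): [(25.9627, 21.1456) (7.7748, 7.8989) (1.1851, 0) (31.9159, 0)]  |A|=353.0965
5. ⊥bis P4·P3 via (20.965,7.91): [(18.2983, 15.5634) (7.7748, 7.8989) (1.1851, 0) (23.7211, 0)]  |A|=191.6774
6. ⊥bis P4·P5 via (8.965,6.765): [(18.2983, 15.5634) (10.0183, 9.5329) (6.3906, 0) (23.7211, 0)]  |A|=163.3887
7. ⊥bis P4·P6 via (17.565,3.485): [(20.1501, 10.2489) (18.2983, 15.5634) (10.0183, 9.5329) (6.3906, 0) (16.2331, 0)]  |A|=125.0167
8. ⊥bis P4·P7 via (16.63,8.795): [(18.7938, 6.7001) (13.3566, 11.9643) (10.0183, 9.5329) (6.3906, 0) (16.2331, 0)]  |A|=95.3354
9. canonical 5-gon: [(18.7938, 6.7001) (13.3566, 11.9643) (10.0183, 9.5329) (6.3906, 0) (16.2331, 0)]
10. shoelace: 95.3354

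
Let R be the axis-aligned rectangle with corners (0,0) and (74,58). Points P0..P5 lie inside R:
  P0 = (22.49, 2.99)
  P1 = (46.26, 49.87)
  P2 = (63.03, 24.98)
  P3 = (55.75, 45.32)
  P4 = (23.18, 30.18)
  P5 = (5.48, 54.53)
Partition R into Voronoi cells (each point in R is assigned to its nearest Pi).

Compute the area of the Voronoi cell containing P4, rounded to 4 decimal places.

1. box [0,74]×[0,58]: [(0, 0) (74, 0) (74, 58) (0, 58)]
2. ⊥bis P4·P0 via (22.835,16.585): [(0, 17.1645) (74, 15.2866) (74, 58) (0, 58)]  |A|=3091.3104
3. ⊥bis P4·P1 via (34.72,40.025): [(0, 17.1645) (55.4226, 15.758) (19.3852, 58) (0, 58)]  |A|=1541.04
4. ⊥bis P4·P2 via (43.105,27.58): [(0, 17.1645) (41.6081, 16.1086) (43.4011, 29.8493) (19.3852, 58) (0, 58)]  |A|=1445.8152
5. ⊥bis P4·P3 via (39.465,37.75): [(0, 17.1645) (41.6081, 16.1086) (43.3434, 29.4067) (42.8222, 30.5279) (19.3852, 58) (0, 58)]  |A|=1445.6675
6. ⊥bis P4·P5 via (14.33,42.355): [(0, 31.9385) (0, 17.1645) (41.6081, 16.1086) (43.3434, 29.4067) (42.8222, 30.5279) (25.6885, 50.6115)]  |A|=1039.3138
7. canonical 6-gon: [(0, 31.9385) (0, 17.1645) (41.6081, 16.1086) (43.3434, 29.4067) (42.8222, 30.5279) (25.6885, 50.6115)]
8. shoelace: 1039.3138

Area of P4's cell: 1039.3138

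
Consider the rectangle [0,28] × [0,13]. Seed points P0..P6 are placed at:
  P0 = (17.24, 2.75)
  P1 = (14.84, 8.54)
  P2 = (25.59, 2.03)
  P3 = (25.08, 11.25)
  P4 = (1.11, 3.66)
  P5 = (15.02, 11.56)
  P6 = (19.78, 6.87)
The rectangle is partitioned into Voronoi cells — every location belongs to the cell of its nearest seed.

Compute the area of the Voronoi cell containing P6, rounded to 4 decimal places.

1. box [0,28]×[0,13]: [(0, 0) (28, 0) (28, 13) (0, 13)]
2. ⊥bis P6·P0 via (18.51,4.81): [(26.312, 0) (28, 0) (28, 13) (5.2254, 13)]  |A|=159.0064
3. ⊥bis P6·P1 via (17.31,7.705): [(16.7071, 5.9215) (26.312, 0) (28, 0) (28, 13) (19.1, 13)]  |A|=109.9008
4. ⊥bis P6·P2 via (22.685,4.45): [(16.7071, 5.9215) (21.4665, 2.9873) (28, 10.8302) (28, 13) (19.1, 13)]  |A|=72.0001
5. ⊥bis P6·P3 via (22.43,9.06): [(16.7071, 5.9215) (21.4665, 2.9873) (24.4695, 6.5921) (19.1739, 13) (19.1, 13)]  |A|=39.8917
6. ⊥bis P6·P4 via (10.445,5.265): [(16.7071, 5.9215) (21.4665, 2.9873) (24.4695, 6.5921) (19.1739, 13) (19.1, 13)]  |A|=39.8917
7. ⊥bis P6·P5 via (17.4,9.215): [(18.0401, 9.8646) (16.7071, 5.9215) (21.4665, 2.9873) (24.4695, 6.5921) (20.0659, 11.9207)]  |A|=37.7656
8. canonical 5-gon: [(18.0401, 9.8646) (16.7071, 5.9215) (21.4665, 2.9873) (24.4695, 6.5921) (20.0659, 11.9207)]
9. shoelace: 37.7656

Area of P6's cell: 37.7656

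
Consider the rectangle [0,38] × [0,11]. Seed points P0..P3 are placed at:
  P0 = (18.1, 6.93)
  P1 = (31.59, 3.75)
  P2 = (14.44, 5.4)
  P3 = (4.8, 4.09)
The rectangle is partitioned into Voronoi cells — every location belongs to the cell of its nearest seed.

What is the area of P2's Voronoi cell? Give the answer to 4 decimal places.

Area of P2's cell: 77.3365

1. box [0,38]×[0,11]: [(0, 0) (38, 0) (38, 11) (0, 11)]
2. ⊥bis P2·P0 via (16.27,6.165): [(0, 0) (18.8472, 0) (14.2488, 11) (0, 11)]  |A|=182.0279
3. ⊥bis P2·P1 via (23.015,4.575): [(0, 0) (18.8472, 0) (14.2488, 11) (0, 11)]  |A|=182.0279
4. ⊥bis P2·P3 via (9.62,4.745): [(10.2648, 0) (18.8472, 0) (14.2488, 11) (8.77, 11)]  |A|=77.3365
5. canonical 4-gon: [(10.2648, 0) (18.8472, 0) (14.2488, 11) (8.77, 11)]
6. shoelace: 77.3365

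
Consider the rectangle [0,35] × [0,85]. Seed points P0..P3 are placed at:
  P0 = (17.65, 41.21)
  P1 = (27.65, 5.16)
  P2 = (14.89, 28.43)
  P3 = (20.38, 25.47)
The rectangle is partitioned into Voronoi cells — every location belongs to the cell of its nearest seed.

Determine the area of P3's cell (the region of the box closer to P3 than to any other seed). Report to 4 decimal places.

Area of P3's cell: 374.1518

1. box [0,35]×[0,85]: [(0, 0) (35, 0) (35, 85) (0, 85)]
2. ⊥bis P3·P0 via (19.015,33.34): [(0, 30.042) (0, 0) (35, 0) (35, 36.1125)]  |A|=1157.7032
3. ⊥bis P3·P1 via (24.015,15.315): [(0, 30.042) (0, 6.7188) (35, 19.2471) (35, 36.1125)]  |A|=703.3001
4. ⊥bis P3·P2 via (17.635,26.95): [(21.2933, 33.7352) (8.3359, 9.7026) (35, 19.2471) (35, 36.1125)]  |A|=374.1518
5. canonical 4-gon: [(21.2933, 33.7352) (8.3359, 9.7026) (35, 19.2471) (35, 36.1125)]
6. shoelace: 374.1518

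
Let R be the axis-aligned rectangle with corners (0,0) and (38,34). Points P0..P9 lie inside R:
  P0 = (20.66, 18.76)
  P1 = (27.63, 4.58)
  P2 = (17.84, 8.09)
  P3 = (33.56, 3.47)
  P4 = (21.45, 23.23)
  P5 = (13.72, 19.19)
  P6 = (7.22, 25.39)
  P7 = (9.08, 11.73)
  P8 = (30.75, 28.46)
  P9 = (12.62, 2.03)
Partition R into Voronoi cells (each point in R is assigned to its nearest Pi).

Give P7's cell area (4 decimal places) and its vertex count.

Area of P7's cell: 159.6172 (5 vertices)

1. box [0,38]×[0,34]: [(0, 0) (38, 0) (38, 34) (0, 34)]
2. ⊥bis P7·P0 via (14.87,15.245): [(0, 0) (24.125, 0) (3.4842, 34) (0, 34)]  |A|=469.3555
3. ⊥bis P7·P1 via (18.355,8.155): [(0, 0) (15.2117, 0) (18.6731, 8.9804) (3.4842, 34) (0, 34)]  |A|=429.3333
4. ⊥bis P7·P2 via (13.46,9.91): [(0, 0) (9.3421, 0) (15.349, 14.456) (3.4842, 34) (0, 34)]  |A|=362.5053
5. ⊥bis P7·P3 via (21.32,7.6): [(0, 0) (9.3421, 0) (15.349, 14.456) (3.4842, 34) (0, 34)]  |A|=362.5053
6. ⊥bis P7·P4 via (15.265,17.48): [(0, 33.8998) (0, 0) (9.3421, 0) (15.349, 14.456) (10.2164, 22.9105)]  |A|=342.6747
7. ⊥bis P7·P5 via (11.4,15.46): [(0, 22.5506) (0, 0) (9.3421, 0) (14.8695, 13.302)]  |A|=229.7928
8. ⊥bis P7·P6 via (8.15,18.56): [(6.7274, 18.3663) (0, 17.4503) (0, 0) (9.3421, 0) (14.8695, 13.302)]  |A|=212.6367
9. ⊥bis P7·P8 via (19.915,20.095): [(6.7274, 18.3663) (0, 17.4503) (0, 0) (9.3421, 0) (14.8695, 13.302)]  |A|=212.6367
10. ⊥bis P7·P9 via (10.85,6.88): [(6.7274, 18.3663) (0, 17.4503) (0, 2.9203) (12.4424, 7.4612) (14.8695, 13.302)]  |A|=159.6172
11. canonical 5-gon: [(6.7274, 18.3663) (0, 17.4503) (0, 2.9203) (12.4424, 7.4612) (14.8695, 13.302)]
12. shoelace: 159.6172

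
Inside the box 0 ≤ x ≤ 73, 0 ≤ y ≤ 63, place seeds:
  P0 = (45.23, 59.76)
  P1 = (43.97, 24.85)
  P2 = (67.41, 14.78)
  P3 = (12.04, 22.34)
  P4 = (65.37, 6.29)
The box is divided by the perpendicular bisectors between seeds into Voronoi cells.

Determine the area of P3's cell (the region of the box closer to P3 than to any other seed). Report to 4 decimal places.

1. box [0,73]×[0,63]: [(0, 0) (73, 0) (73, 63) (0, 63)]
2. ⊥bis P3·P0 via (28.635,41.05): [(0, 0) (73, 0) (73, 1.7001) (3.8875, 63) (0, 63)]  |A|=2480.7048
3. ⊥bis P3·P1 via (28.005,23.595): [(0, 0) (29.8598, 0) (26.4828, 42.9589) (3.8875, 63) (0, 63)]  |A|=1514.5356
4. ⊥bis P3·P2 via (39.725,18.56): [(0, 0) (29.8598, 0) (26.4828, 42.9589) (3.8875, 63) (0, 63)]  |A|=1514.5356
5. ⊥bis P3·P4 via (38.705,14.315): [(0, 0) (29.8598, 0) (26.4828, 42.9589) (3.8875, 63) (0, 63)]  |A|=1514.5356
6. canonical 5-gon: [(0, 0) (29.8598, 0) (26.4828, 42.9589) (3.8875, 63) (0, 63)]
7. shoelace: 1514.5356

Area of P3's cell: 1514.5356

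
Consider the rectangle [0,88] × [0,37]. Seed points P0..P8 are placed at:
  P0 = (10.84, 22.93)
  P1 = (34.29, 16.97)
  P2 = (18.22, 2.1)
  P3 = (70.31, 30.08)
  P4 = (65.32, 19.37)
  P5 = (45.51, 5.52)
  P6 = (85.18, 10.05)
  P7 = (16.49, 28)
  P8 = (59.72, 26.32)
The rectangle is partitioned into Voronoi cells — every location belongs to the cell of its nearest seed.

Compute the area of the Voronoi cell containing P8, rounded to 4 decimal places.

Area of P8's cell: 349.9358

1. box [0,88]×[0,37]: [(0, 0) (88, 0) (88, 37) (0, 37)]
2. ⊥bis P8·P0 via (35.28,24.625): [(36.9878, 0) (88, 0) (88, 37) (34.4218, 37)]  |A|=1934.9228
3. ⊥bis P8·P1 via (47.005,21.645): [(54.9633, 0) (88, 0) (88, 37) (41.3593, 37)]  |A|=1474.0304
4. ⊥bis P8·P2 via (38.97,14.21): [(54.9633, 0) (88, 0) (88, 37) (41.3593, 37)]  |A|=1474.0304
5. ⊥bis P8·P3 via (65.015,28.2): [(54.9633, 0) (75.0275, 0) (61.8905, 37) (41.3593, 37)]  |A|=751.0135
6. ⊥bis P8·P4 via (62.52,22.845): [(50.2105, 12.9266) (65.9384, 25.5994) (61.8905, 37) (41.3593, 37)]  |A|=362.4301
7. ⊥bis P8·P5 via (52.615,15.92): [(47.9342, 19.1178) (53.3242, 15.4355) (65.9384, 25.5994) (61.8905, 37) (41.3593, 37)]  |A|=349.9358
8. ⊥bis P8·P6 via (72.45,18.185): [(47.9342, 19.1178) (53.3242, 15.4355) (65.9384, 25.5994) (61.8905, 37) (41.3593, 37)]  |A|=349.9358
9. ⊥bis P8·P7 via (38.105,27.16): [(47.9342, 19.1178) (53.3242, 15.4355) (65.9384, 25.5994) (61.8905, 37) (41.3593, 37)]  |A|=349.9358
10. canonical 5-gon: [(47.9342, 19.1178) (53.3242, 15.4355) (65.9384, 25.5994) (61.8905, 37) (41.3593, 37)]
11. shoelace: 349.9358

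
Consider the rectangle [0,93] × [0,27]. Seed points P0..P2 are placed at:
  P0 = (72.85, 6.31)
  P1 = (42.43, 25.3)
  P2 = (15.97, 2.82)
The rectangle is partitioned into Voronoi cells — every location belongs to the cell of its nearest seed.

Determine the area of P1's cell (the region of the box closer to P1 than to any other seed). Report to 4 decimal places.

Area of P1's cell: 716.1834

1. box [0,93]×[0,27]: [(0, 0) (93, 0) (93, 27) (0, 27)]
2. ⊥bis P1·P0 via (57.64,15.805): [(0, 0) (47.7736, 0) (64.6286, 27) (0, 27)]  |A|=1517.4292
3. ⊥bis P1·P2 via (29.2,14.06): [(41.1452, 0) (47.7736, 0) (64.6286, 27) (18.2064, 27)]  |A|=716.1834
4. canonical 4-gon: [(41.1452, 0) (47.7736, 0) (64.6286, 27) (18.2064, 27)]
5. shoelace: 716.1834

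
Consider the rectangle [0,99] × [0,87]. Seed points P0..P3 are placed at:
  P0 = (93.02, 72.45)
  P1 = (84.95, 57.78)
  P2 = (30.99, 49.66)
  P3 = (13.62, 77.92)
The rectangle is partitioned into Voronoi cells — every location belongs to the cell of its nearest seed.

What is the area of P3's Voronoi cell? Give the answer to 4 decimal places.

Area of P3's cell: 1097.3475

1. box [0,99]×[0,87]: [(0, 0) (99, 0) (99, 87) (0, 87)]
2. ⊥bis P3·P0 via (53.32,75.185): [(0, 0) (48.1404, 0) (54.134, 87) (0, 87)]  |A|=4448.9335
3. ⊥bis P3·P1 via (49.285,67.85): [(0, 0) (30.1276, 0) (53.9539, 84.3857) (54.134, 87) (0, 87)]  |A|=3688.922
4. ⊥bis P3·P2 via (22.305,63.79): [(0, 50.0802) (53.5634, 83.003) (53.9539, 84.3857) (54.134, 87) (0, 87)]  |A|=1097.3475
5. canonical 5-gon: [(0, 50.0802) (53.5634, 83.003) (53.9539, 84.3857) (54.134, 87) (0, 87)]
6. shoelace: 1097.3475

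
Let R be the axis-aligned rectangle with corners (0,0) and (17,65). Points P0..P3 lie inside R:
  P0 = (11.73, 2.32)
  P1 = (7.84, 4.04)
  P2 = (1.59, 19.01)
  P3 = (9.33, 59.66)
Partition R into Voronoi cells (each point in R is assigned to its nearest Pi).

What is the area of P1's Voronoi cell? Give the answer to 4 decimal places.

Area of P1's cell: 140.9363

1. box [0,17]×[0,65]: [(0, 0) (17, 0) (17, 65) (0, 65)]
2. ⊥bis P1·P0 via (9.785,3.18): [(0, 0) (8.3789, 0) (17, 19.4976) (17, 65) (0, 65)]  |A|=1020.9547
3. ⊥bis P1·P2 via (4.715,11.525): [(0, 9.5565) (0, 0) (8.3789, 0) (15.458, 16.0102)]  |A|=140.9363
4. ⊥bis P1·P3 via (8.585,31.85): [(0, 9.5565) (0, 0) (8.3789, 0) (15.458, 16.0102)]  |A|=140.9363
5. canonical 4-gon: [(0, 9.5565) (0, 0) (8.3789, 0) (15.458, 16.0102)]
6. shoelace: 140.9363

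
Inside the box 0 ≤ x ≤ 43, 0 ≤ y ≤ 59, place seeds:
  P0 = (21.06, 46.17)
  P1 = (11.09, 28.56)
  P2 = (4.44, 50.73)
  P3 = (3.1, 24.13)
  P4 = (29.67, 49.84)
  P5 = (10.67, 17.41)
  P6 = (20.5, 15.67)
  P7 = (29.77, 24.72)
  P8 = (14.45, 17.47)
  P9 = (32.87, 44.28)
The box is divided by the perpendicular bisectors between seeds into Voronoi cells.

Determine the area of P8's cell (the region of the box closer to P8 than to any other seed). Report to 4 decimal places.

1. box [0,43]×[0,59]: [(0, 0) (43, 0) (43, 59) (0, 59)]
2. ⊥bis P8·P0 via (17.755,31.82): [(0, 35.9092) (0, 0) (43, 0) (43, 26.0057)]  |A|=1331.1715
3. ⊥bis P8·P1 via (12.77,23.015): [(31.4336, 28.6696) (0, 19.146) (0, 0) (43, 0) (43, 26.0057)]  |A|=1067.7071
4. ⊥bis P8·P2 via (9.445,34.1): [(31.4336, 28.6696) (0, 19.146) (0, 0) (43, 0) (43, 26.0057)]  |A|=1067.7071
5. ⊥bis P8·P3 via (8.775,20.8): [(31.4336, 28.6696) (9.492, 22.0218) (0, 5.8456) (0, 0) (43, 0) (43, 26.0057)]  |A|=1004.5837
6. ⊥bis P8·P4 via (22.06,33.655): [(33.8432, 28.1147) (31.4336, 28.6696) (9.492, 22.0218) (0, 5.8456) (0, 0) (43, 0) (43, 23.8093)]  |A|=994.5274
7. ⊥bis P8·P5 via (12.56,17.44): [(33.8432, 28.1147) (31.4336, 28.6696) (12.4729, 22.925) (12.8368, 0) (43, 0) (43, 23.8093)]  |A|=791.1052
8. ⊥bis P8·P6 via (17.475,16.57): [(20.0486, 25.2202) (12.4729, 22.925) (12.822, 0.9309)]  |A|=83.7108
9. ⊥bis P8·P7 via (22.11,21.095): [(20.0486, 25.2202) (12.4729, 22.925) (12.822, 0.9309)]  |A|=83.7108
10. ⊥bis P8·P9 via (23.66,30.875): [(20.0486, 25.2202) (12.4729, 22.925) (12.822, 0.9309)]  |A|=83.7108
11. canonical 3-gon: [(20.0486, 25.2202) (12.4729, 22.925) (12.822, 0.9309)]
12. shoelace: 83.7108

Area of P8's cell: 83.7108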